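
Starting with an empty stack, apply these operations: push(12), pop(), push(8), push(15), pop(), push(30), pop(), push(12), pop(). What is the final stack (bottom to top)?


push(12) -> [12]
pop() returns 12 -> []
push(8) -> [8]
push(15) -> [8, 15]
pop() returns 15 -> [8]
push(30) -> [8, 30]
pop() returns 30 -> [8]
push(12) -> [8, 12]
pop() returns 12 -> [8]
Final stack (bottom to top): [8]


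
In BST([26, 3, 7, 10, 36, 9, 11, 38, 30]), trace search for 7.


BST root = 26
Search for 7: compare at each node
Path: [26, 3, 7]


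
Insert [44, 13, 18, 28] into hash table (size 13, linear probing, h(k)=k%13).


Insertions: 44->slot 5; 13->slot 0; 18->slot 6; 28->slot 2
Table: [13, None, 28, None, None, 44, 18, None, None, None, None, None, None]


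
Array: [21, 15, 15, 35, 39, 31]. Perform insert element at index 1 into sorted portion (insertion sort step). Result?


After one pass: [15, 21, 15, 35, 39, 31]


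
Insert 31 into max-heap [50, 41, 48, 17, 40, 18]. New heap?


Append 31: [50, 41, 48, 17, 40, 18, 31]
Bubble up: no swaps needed
Result: [50, 41, 48, 17, 40, 18, 31]


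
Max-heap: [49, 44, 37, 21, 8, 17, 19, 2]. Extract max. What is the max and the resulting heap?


Max = 49
Replace root with last, heapify down
Resulting heap: [44, 21, 37, 2, 8, 17, 19]


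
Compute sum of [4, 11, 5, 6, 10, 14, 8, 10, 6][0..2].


Prefix sums: [0, 4, 15, 20, 26, 36, 50, 58, 68, 74]
Sum[0..2] = prefix[3] - prefix[0] = 20 - 0 = 20


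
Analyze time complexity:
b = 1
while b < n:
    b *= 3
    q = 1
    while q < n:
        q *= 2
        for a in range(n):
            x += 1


Per nesting level: O(log n) * O(log n) * O(n) = O(n (log n)^2)
Complexity: O(n (log n)^2)


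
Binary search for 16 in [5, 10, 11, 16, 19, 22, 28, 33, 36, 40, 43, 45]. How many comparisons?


Search for 16:
[0,11] mid=5 arr[5]=22
[0,4] mid=2 arr[2]=11
[3,4] mid=3 arr[3]=16
Total: 3 comparisons


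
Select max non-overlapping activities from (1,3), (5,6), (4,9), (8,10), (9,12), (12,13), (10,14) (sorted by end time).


Greedy: pick earliest-ending, then skip overlaps.
Selected (4 activities): [(1, 3), (5, 6), (8, 10), (12, 13)]


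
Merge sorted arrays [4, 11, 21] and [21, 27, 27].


Compare heads, take smaller each step.
Merged: [4, 11, 21, 21, 27, 27]


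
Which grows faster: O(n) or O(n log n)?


linear grows slower than linearithmic
O(n) is asymptotically smaller; O(n log n) grows faster


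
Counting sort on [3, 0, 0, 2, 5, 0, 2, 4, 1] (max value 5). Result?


Count array: [3, 1, 2, 1, 1, 1]
Reconstruct: [0, 0, 0, 1, 2, 2, 3, 4, 5]


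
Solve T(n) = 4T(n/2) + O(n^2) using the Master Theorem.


a=4, b=2, c=2. log_2(4)=2 = c=2. Case 2: O(n^c log n) = O(n^2 log n)
Complexity: O(n^2 log n)


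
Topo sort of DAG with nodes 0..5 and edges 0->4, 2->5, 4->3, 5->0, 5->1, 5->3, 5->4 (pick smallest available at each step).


Kahn's algorithm, process smallest node first
Order: [2, 5, 0, 1, 4, 3]


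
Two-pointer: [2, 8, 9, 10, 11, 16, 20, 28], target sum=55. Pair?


Two pointers: lo=0, hi=7
No pair sums to 55


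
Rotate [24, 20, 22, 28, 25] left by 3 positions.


Left rotate by 3: [28, 25, 24, 20, 22]


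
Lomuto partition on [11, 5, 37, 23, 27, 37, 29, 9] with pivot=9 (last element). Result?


Elements <= 9 go left of pivot.
Result: [5, 9, 37, 23, 27, 37, 29, 11], pivot at index 1


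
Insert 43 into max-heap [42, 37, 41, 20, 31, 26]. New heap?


Append 43: [42, 37, 41, 20, 31, 26, 43]
Bubble up: swap idx 6(43) with idx 2(41); swap idx 2(43) with idx 0(42)
Result: [43, 37, 42, 20, 31, 26, 41]


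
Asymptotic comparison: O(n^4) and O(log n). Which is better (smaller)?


logarithmic grows slower than quartic
O(log n) is asymptotically smaller; O(n^4) grows faster


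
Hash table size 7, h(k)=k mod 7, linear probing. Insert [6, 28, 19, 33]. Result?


Insertions: 6->slot 6; 28->slot 0; 19->slot 5; 33->slot 1
Table: [28, 33, None, None, None, 19, 6]


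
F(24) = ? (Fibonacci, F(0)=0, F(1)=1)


F(n)=F(n-1)+F(n-2)
...F(22)=17711, F(23)=28657, F(24)=46368


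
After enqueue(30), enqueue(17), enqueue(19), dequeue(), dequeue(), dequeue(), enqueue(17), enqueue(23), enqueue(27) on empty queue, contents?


enqueue(30) -> [30]
enqueue(17) -> [30, 17]
enqueue(19) -> [30, 17, 19]
dequeue() returns 30 -> [17, 19]
dequeue() returns 17 -> [19]
dequeue() returns 19 -> []
enqueue(17) -> [17]
enqueue(23) -> [17, 23]
enqueue(27) -> [17, 23, 27]
Final queue (front to back): [17, 23, 27]


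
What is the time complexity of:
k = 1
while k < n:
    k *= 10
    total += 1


Per nesting level: O(log n) = O(log n)
Complexity: O(log n)


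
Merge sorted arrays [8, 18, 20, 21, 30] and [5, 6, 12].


Compare heads, take smaller each step.
Merged: [5, 6, 8, 12, 18, 20, 21, 30]


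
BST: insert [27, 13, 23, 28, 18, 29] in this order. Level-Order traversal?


Root = 27; build tree by BST insertion.
Level-Order traversal: [27, 13, 28, 23, 29, 18]


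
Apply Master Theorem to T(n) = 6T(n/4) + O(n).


a=6, b=4, c=1. log_4(6)=1.292 > c=1. Case 1: O(n^log_b(a)) = O(n^1.292)
Complexity: O(n^1.292)


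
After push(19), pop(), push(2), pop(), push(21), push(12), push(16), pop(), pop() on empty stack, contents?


push(19) -> [19]
pop() returns 19 -> []
push(2) -> [2]
pop() returns 2 -> []
push(21) -> [21]
push(12) -> [21, 12]
push(16) -> [21, 12, 16]
pop() returns 16 -> [21, 12]
pop() returns 12 -> [21]
Final stack (bottom to top): [21]


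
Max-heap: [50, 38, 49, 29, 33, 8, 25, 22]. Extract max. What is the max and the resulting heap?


Max = 50
Replace root with last, heapify down
Resulting heap: [49, 38, 25, 29, 33, 8, 22]


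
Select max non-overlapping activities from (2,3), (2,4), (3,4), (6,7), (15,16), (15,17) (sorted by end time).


Greedy: pick earliest-ending, then skip overlaps.
Selected (4 activities): [(2, 3), (3, 4), (6, 7), (15, 16)]


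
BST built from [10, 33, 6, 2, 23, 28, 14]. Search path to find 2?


BST root = 10
Search for 2: compare at each node
Path: [10, 6, 2]


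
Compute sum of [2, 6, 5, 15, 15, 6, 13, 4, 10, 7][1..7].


Prefix sums: [0, 2, 8, 13, 28, 43, 49, 62, 66, 76, 83]
Sum[1..7] = prefix[8] - prefix[1] = 66 - 2 = 64


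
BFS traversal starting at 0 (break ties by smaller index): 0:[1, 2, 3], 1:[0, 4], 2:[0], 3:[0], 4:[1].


BFS queue: start with [0]
Visit order: [0, 1, 2, 3, 4]


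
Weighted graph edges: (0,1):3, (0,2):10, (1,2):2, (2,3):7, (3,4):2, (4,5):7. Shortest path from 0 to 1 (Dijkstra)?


Dijkstra from 0:
Distances: {0: 0, 1: 3, 2: 5, 3: 12, 4: 14, 5: 21}
Shortest distance to 1 = 3, path = [0, 1]


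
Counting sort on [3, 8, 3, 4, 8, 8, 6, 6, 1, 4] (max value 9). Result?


Count array: [0, 1, 0, 2, 2, 0, 2, 0, 3, 0]
Reconstruct: [1, 3, 3, 4, 4, 6, 6, 8, 8, 8]


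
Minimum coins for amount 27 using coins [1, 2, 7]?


dp[0]=0; dp[i]=1+min(dp[i-c] for c in coins)
...dp[22]=4, dp[23]=4, dp[24]=5, dp[25]=5, dp[26]=6, dp[27]=6
Minimum coins for 27 = 6


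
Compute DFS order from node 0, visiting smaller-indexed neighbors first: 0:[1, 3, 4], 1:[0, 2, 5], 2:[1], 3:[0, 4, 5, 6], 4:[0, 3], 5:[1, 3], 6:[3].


DFS stack-based: start with [0]
Visit order: [0, 1, 2, 5, 3, 4, 6]


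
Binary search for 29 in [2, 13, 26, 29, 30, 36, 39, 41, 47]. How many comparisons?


Search for 29:
[0,8] mid=4 arr[4]=30
[0,3] mid=1 arr[1]=13
[2,3] mid=2 arr[2]=26
[3,3] mid=3 arr[3]=29
Total: 4 comparisons


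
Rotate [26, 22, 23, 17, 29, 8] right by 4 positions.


Right rotate by 4: [23, 17, 29, 8, 26, 22]


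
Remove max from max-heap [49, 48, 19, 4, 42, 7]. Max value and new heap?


Max = 49
Replace root with last, heapify down
Resulting heap: [48, 42, 19, 4, 7]


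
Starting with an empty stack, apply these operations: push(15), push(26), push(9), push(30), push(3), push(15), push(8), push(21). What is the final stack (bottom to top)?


push(15) -> [15]
push(26) -> [15, 26]
push(9) -> [15, 26, 9]
push(30) -> [15, 26, 9, 30]
push(3) -> [15, 26, 9, 30, 3]
push(15) -> [15, 26, 9, 30, 3, 15]
push(8) -> [15, 26, 9, 30, 3, 15, 8]
push(21) -> [15, 26, 9, 30, 3, 15, 8, 21]
Final stack (bottom to top): [15, 26, 9, 30, 3, 15, 8, 21]


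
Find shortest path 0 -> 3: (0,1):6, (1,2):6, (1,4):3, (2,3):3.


Dijkstra from 0:
Distances: {0: 0, 1: 6, 2: 12, 3: 15, 4: 9}
Shortest distance to 3 = 15, path = [0, 1, 2, 3]


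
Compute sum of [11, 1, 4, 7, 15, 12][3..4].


Prefix sums: [0, 11, 12, 16, 23, 38, 50]
Sum[3..4] = prefix[5] - prefix[3] = 38 - 16 = 22


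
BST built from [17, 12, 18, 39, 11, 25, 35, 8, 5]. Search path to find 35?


BST root = 17
Search for 35: compare at each node
Path: [17, 18, 39, 25, 35]


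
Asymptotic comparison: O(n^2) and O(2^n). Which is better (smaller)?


quadratic grows slower than exponential
O(n^2) is asymptotically smaller; O(2^n) grows faster


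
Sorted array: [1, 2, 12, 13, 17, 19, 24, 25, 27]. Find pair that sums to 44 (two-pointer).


Two pointers: lo=0, hi=8
Found pair: (17, 27) summing to 44


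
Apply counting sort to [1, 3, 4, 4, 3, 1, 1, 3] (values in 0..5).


Count array: [0, 3, 0, 3, 2, 0]
Reconstruct: [1, 1, 1, 3, 3, 3, 4, 4]


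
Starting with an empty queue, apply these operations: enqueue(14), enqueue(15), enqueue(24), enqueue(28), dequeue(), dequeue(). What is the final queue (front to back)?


enqueue(14) -> [14]
enqueue(15) -> [14, 15]
enqueue(24) -> [14, 15, 24]
enqueue(28) -> [14, 15, 24, 28]
dequeue() returns 14 -> [15, 24, 28]
dequeue() returns 15 -> [24, 28]
Final queue (front to back): [24, 28]


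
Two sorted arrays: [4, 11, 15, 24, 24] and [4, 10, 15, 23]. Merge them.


Compare heads, take smaller each step.
Merged: [4, 4, 10, 11, 15, 15, 23, 24, 24]


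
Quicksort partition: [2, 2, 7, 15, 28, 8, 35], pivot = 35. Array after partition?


Elements <= 35 go left of pivot.
Result: [2, 2, 7, 15, 28, 8, 35], pivot at index 6


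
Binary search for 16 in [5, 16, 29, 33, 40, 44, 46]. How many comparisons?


Search for 16:
[0,6] mid=3 arr[3]=33
[0,2] mid=1 arr[1]=16
Total: 2 comparisons


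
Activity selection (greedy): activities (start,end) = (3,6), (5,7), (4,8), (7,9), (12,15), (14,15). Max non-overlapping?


Greedy: pick earliest-ending, then skip overlaps.
Selected (3 activities): [(3, 6), (7, 9), (12, 15)]


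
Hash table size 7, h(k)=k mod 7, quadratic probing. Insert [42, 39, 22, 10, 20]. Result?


Insertions: 42->slot 0; 39->slot 4; 22->slot 1; 10->slot 3; 20->slot 6
Table: [42, 22, None, 10, 39, None, 20]


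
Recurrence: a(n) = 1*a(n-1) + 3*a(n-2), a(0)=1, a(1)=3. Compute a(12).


Build bottom-up:
...a(10)=5001, a(11)=11526, a(12)=1*11526+3*5001=26529


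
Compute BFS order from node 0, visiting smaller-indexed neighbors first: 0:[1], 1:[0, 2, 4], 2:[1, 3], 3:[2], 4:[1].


BFS queue: start with [0]
Visit order: [0, 1, 2, 4, 3]


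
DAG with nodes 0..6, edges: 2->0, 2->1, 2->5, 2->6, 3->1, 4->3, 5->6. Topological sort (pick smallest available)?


Kahn's algorithm, process smallest node first
Order: [2, 0, 4, 3, 1, 5, 6]


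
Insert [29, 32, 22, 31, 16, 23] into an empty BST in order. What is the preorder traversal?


Root = 29; build tree by BST insertion.
Preorder traversal: [29, 22, 16, 23, 32, 31]


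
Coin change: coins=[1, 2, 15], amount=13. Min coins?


dp[0]=0; dp[i]=1+min(dp[i-c] for c in coins)
...dp[8]=4, dp[9]=5, dp[10]=5, dp[11]=6, dp[12]=6, dp[13]=7
Minimum coins for 13 = 7


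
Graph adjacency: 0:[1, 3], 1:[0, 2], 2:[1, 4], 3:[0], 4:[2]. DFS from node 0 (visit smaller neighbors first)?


DFS stack-based: start with [0]
Visit order: [0, 1, 2, 4, 3]


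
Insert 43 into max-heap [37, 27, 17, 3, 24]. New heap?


Append 43: [37, 27, 17, 3, 24, 43]
Bubble up: swap idx 5(43) with idx 2(17); swap idx 2(43) with idx 0(37)
Result: [43, 27, 37, 3, 24, 17]


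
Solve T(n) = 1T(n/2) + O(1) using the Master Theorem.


a=1, b=2, c=0. log_2(1)=0 = c=0. Case 2: O(n^c log n) = O(log n)
Complexity: O(log n)


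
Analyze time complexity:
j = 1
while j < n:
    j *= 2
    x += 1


Per nesting level: O(log n) = O(log n)
Complexity: O(log n)


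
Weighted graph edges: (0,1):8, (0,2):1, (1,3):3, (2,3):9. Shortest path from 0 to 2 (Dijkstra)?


Dijkstra from 0:
Distances: {0: 0, 1: 8, 2: 1, 3: 10}
Shortest distance to 2 = 1, path = [0, 2]


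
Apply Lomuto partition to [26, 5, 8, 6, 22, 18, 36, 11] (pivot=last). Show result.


Elements <= 11 go left of pivot.
Result: [5, 8, 6, 11, 22, 18, 36, 26], pivot at index 3


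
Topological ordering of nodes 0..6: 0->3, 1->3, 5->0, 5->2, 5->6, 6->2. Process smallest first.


Kahn's algorithm, process smallest node first
Order: [1, 4, 5, 0, 3, 6, 2]


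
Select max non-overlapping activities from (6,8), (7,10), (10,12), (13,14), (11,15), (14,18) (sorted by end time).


Greedy: pick earliest-ending, then skip overlaps.
Selected (4 activities): [(6, 8), (10, 12), (13, 14), (14, 18)]


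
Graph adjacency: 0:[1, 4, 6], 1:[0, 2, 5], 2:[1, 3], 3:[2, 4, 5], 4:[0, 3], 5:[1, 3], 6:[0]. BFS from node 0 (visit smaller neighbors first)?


BFS queue: start with [0]
Visit order: [0, 1, 4, 6, 2, 5, 3]


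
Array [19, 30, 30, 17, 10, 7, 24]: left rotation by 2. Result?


Left rotate by 2: [30, 17, 10, 7, 24, 19, 30]


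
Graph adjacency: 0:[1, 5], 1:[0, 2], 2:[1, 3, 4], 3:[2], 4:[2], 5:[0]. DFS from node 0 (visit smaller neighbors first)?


DFS stack-based: start with [0]
Visit order: [0, 1, 2, 3, 4, 5]


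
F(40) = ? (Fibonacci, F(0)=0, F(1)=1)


F(n)=F(n-1)+F(n-2)
...F(38)=39088169, F(39)=63245986, F(40)=102334155


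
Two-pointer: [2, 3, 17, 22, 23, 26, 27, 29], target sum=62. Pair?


Two pointers: lo=0, hi=7
No pair sums to 62


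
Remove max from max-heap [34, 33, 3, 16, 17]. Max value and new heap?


Max = 34
Replace root with last, heapify down
Resulting heap: [33, 17, 3, 16]


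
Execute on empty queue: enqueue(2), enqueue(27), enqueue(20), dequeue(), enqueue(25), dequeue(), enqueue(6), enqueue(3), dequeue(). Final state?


enqueue(2) -> [2]
enqueue(27) -> [2, 27]
enqueue(20) -> [2, 27, 20]
dequeue() returns 2 -> [27, 20]
enqueue(25) -> [27, 20, 25]
dequeue() returns 27 -> [20, 25]
enqueue(6) -> [20, 25, 6]
enqueue(3) -> [20, 25, 6, 3]
dequeue() returns 20 -> [25, 6, 3]
Final queue (front to back): [25, 6, 3]


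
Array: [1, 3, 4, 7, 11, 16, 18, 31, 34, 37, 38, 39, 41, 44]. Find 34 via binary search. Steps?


Search for 34:
[0,13] mid=6 arr[6]=18
[7,13] mid=10 arr[10]=38
[7,9] mid=8 arr[8]=34
Total: 3 comparisons


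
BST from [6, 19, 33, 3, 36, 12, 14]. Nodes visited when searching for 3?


BST root = 6
Search for 3: compare at each node
Path: [6, 3]


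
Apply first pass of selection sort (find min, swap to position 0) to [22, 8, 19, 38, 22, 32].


After one pass: [8, 22, 19, 38, 22, 32]


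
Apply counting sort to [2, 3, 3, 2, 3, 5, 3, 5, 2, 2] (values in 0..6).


Count array: [0, 0, 4, 4, 0, 2, 0]
Reconstruct: [2, 2, 2, 2, 3, 3, 3, 3, 5, 5]


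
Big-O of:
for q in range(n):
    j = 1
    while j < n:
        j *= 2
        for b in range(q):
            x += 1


Per nesting level: O(n) * O(log n) * O(n) [triangular over q] = O(n^2 log n)
Complexity: O(n^2 log n)


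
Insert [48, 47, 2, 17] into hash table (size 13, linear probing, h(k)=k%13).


Insertions: 48->slot 9; 47->slot 8; 2->slot 2; 17->slot 4
Table: [None, None, 2, None, 17, None, None, None, 47, 48, None, None, None]


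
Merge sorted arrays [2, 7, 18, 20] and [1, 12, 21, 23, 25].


Compare heads, take smaller each step.
Merged: [1, 2, 7, 12, 18, 20, 21, 23, 25]


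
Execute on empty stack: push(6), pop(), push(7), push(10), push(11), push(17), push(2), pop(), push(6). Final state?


push(6) -> [6]
pop() returns 6 -> []
push(7) -> [7]
push(10) -> [7, 10]
push(11) -> [7, 10, 11]
push(17) -> [7, 10, 11, 17]
push(2) -> [7, 10, 11, 17, 2]
pop() returns 2 -> [7, 10, 11, 17]
push(6) -> [7, 10, 11, 17, 6]
Final stack (bottom to top): [7, 10, 11, 17, 6]


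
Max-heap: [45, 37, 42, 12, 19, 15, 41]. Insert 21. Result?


Append 21: [45, 37, 42, 12, 19, 15, 41, 21]
Bubble up: swap idx 7(21) with idx 3(12)
Result: [45, 37, 42, 21, 19, 15, 41, 12]


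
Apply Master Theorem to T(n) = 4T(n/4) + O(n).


a=4, b=4, c=1. log_4(4)=1 = c=1. Case 2: O(n^c log n) = O(n log n)
Complexity: O(n log n)


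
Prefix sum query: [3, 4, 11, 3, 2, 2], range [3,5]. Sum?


Prefix sums: [0, 3, 7, 18, 21, 23, 25]
Sum[3..5] = prefix[6] - prefix[3] = 25 - 18 = 7


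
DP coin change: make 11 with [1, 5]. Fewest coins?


dp[0]=0; dp[i]=1+min(dp[i-c] for c in coins)
...dp[6]=2, dp[7]=3, dp[8]=4, dp[9]=5, dp[10]=2, dp[11]=3
Minimum coins for 11 = 3


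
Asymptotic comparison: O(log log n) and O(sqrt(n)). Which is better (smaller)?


double-logarithmic grows slower than sublinear
O(log log n) is asymptotically smaller; O(sqrt(n)) grows faster


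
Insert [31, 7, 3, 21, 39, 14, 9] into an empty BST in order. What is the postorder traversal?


Root = 31; build tree by BST insertion.
Postorder traversal: [3, 9, 14, 21, 7, 39, 31]


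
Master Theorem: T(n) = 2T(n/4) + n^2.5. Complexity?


a=2, b=4, c=2.5. log_4(2)=0.5 < c=2.5. Case 3: O(n^c) = O(n^2.500)
Complexity: O(n^2.500)


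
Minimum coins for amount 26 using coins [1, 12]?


dp[0]=0; dp[i]=1+min(dp[i-c] for c in coins)
...dp[21]=10, dp[22]=11, dp[23]=12, dp[24]=2, dp[25]=3, dp[26]=4
Minimum coins for 26 = 4


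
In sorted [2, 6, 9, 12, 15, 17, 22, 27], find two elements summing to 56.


Two pointers: lo=0, hi=7
No pair sums to 56


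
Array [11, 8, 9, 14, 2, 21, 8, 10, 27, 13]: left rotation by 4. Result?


Left rotate by 4: [2, 21, 8, 10, 27, 13, 11, 8, 9, 14]


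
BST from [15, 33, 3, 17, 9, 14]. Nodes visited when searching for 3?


BST root = 15
Search for 3: compare at each node
Path: [15, 3]


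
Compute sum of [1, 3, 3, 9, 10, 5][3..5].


Prefix sums: [0, 1, 4, 7, 16, 26, 31]
Sum[3..5] = prefix[6] - prefix[3] = 31 - 7 = 24


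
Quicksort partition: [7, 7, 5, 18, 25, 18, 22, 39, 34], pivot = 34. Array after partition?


Elements <= 34 go left of pivot.
Result: [7, 7, 5, 18, 25, 18, 22, 34, 39], pivot at index 7


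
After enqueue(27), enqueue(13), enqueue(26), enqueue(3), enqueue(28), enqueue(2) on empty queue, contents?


enqueue(27) -> [27]
enqueue(13) -> [27, 13]
enqueue(26) -> [27, 13, 26]
enqueue(3) -> [27, 13, 26, 3]
enqueue(28) -> [27, 13, 26, 3, 28]
enqueue(2) -> [27, 13, 26, 3, 28, 2]
Final queue (front to back): [27, 13, 26, 3, 28, 2]


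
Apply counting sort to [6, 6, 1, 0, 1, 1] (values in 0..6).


Count array: [1, 3, 0, 0, 0, 0, 2]
Reconstruct: [0, 1, 1, 1, 6, 6]


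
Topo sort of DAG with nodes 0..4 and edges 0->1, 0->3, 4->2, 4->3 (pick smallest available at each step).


Kahn's algorithm, process smallest node first
Order: [0, 1, 4, 2, 3]


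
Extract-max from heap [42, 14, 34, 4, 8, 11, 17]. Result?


Max = 42
Replace root with last, heapify down
Resulting heap: [34, 14, 17, 4, 8, 11]


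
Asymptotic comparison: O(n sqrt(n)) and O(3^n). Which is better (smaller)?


n^1.5 grows slower than exponential (base 3)
O(n sqrt(n)) is asymptotically smaller; O(3^n) grows faster


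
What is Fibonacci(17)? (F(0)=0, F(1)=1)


F(n)=F(n-1)+F(n-2)
...F(15)=610, F(16)=987, F(17)=1597


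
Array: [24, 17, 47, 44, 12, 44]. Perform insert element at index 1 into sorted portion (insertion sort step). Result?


After one pass: [17, 24, 47, 44, 12, 44]


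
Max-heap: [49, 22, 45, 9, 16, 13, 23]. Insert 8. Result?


Append 8: [49, 22, 45, 9, 16, 13, 23, 8]
Bubble up: no swaps needed
Result: [49, 22, 45, 9, 16, 13, 23, 8]


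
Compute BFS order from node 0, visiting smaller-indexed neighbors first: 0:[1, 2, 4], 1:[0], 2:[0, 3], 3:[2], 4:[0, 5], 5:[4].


BFS queue: start with [0]
Visit order: [0, 1, 2, 4, 3, 5]


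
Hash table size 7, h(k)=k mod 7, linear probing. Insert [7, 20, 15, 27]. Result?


Insertions: 7->slot 0; 20->slot 6; 15->slot 1; 27->slot 2
Table: [7, 15, 27, None, None, None, 20]


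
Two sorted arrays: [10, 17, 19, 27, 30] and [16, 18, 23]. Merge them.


Compare heads, take smaller each step.
Merged: [10, 16, 17, 18, 19, 23, 27, 30]


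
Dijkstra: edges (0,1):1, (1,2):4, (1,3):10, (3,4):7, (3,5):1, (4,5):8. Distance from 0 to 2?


Dijkstra from 0:
Distances: {0: 0, 1: 1, 2: 5, 3: 11, 4: 18, 5: 12}
Shortest distance to 2 = 5, path = [0, 1, 2]


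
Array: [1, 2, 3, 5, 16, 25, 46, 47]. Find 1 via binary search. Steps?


Search for 1:
[0,7] mid=3 arr[3]=5
[0,2] mid=1 arr[1]=2
[0,0] mid=0 arr[0]=1
Total: 3 comparisons


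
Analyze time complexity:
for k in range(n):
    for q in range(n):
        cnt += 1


Per nesting level: O(n) * O(n) = O(n^2)
Complexity: O(n^2)


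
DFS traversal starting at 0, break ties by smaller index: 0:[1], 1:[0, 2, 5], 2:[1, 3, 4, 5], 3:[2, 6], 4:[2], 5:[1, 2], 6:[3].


DFS stack-based: start with [0]
Visit order: [0, 1, 2, 3, 6, 4, 5]


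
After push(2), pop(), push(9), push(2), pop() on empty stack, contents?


push(2) -> [2]
pop() returns 2 -> []
push(9) -> [9]
push(2) -> [9, 2]
pop() returns 2 -> [9]
Final stack (bottom to top): [9]


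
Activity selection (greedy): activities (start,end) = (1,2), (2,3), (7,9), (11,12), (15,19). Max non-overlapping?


Greedy: pick earliest-ending, then skip overlaps.
Selected (5 activities): [(1, 2), (2, 3), (7, 9), (11, 12), (15, 19)]


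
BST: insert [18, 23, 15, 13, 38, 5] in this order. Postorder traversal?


Root = 18; build tree by BST insertion.
Postorder traversal: [5, 13, 15, 38, 23, 18]


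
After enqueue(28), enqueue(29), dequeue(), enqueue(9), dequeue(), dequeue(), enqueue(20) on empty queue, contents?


enqueue(28) -> [28]
enqueue(29) -> [28, 29]
dequeue() returns 28 -> [29]
enqueue(9) -> [29, 9]
dequeue() returns 29 -> [9]
dequeue() returns 9 -> []
enqueue(20) -> [20]
Final queue (front to back): [20]


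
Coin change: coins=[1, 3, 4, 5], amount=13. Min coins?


dp[0]=0; dp[i]=1+min(dp[i-c] for c in coins)
...dp[8]=2, dp[9]=2, dp[10]=2, dp[11]=3, dp[12]=3, dp[13]=3
Minimum coins for 13 = 3


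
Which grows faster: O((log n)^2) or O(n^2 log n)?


polylogarithmic grows slower than n^2 log n
O((log n)^2) is asymptotically smaller; O(n^2 log n) grows faster


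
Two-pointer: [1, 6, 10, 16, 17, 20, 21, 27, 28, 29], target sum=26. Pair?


Two pointers: lo=0, hi=9
Found pair: (6, 20) summing to 26


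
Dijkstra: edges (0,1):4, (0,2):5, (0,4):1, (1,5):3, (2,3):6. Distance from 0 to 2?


Dijkstra from 0:
Distances: {0: 0, 1: 4, 2: 5, 3: 11, 4: 1, 5: 7}
Shortest distance to 2 = 5, path = [0, 2]


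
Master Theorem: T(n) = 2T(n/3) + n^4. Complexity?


a=2, b=3, c=4. log_3(2)=0.631 < c=4. Case 3: O(n^c) = O(n^4)
Complexity: O(n^4)


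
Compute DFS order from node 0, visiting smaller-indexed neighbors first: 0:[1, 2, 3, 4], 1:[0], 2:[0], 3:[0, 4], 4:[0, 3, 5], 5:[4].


DFS stack-based: start with [0]
Visit order: [0, 1, 2, 3, 4, 5]


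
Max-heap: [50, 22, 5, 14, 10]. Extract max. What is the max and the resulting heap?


Max = 50
Replace root with last, heapify down
Resulting heap: [22, 14, 5, 10]


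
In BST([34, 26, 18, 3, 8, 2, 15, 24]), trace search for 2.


BST root = 34
Search for 2: compare at each node
Path: [34, 26, 18, 3, 2]


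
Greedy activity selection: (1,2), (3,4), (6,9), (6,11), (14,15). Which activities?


Greedy: pick earliest-ending, then skip overlaps.
Selected (4 activities): [(1, 2), (3, 4), (6, 9), (14, 15)]


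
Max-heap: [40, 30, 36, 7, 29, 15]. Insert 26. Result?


Append 26: [40, 30, 36, 7, 29, 15, 26]
Bubble up: no swaps needed
Result: [40, 30, 36, 7, 29, 15, 26]


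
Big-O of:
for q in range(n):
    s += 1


Per nesting level: O(n) = O(n)
Complexity: O(n)


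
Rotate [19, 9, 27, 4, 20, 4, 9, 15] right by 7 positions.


Right rotate by 7: [9, 27, 4, 20, 4, 9, 15, 19]


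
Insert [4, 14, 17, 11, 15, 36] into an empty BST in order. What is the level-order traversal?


Root = 4; build tree by BST insertion.
Level-Order traversal: [4, 14, 11, 17, 15, 36]


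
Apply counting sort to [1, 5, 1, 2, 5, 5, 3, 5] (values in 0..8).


Count array: [0, 2, 1, 1, 0, 4, 0, 0, 0]
Reconstruct: [1, 1, 2, 3, 5, 5, 5, 5]


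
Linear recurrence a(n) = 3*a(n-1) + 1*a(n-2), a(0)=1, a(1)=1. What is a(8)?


Build bottom-up:
...a(6)=469, a(7)=1549, a(8)=3*1549+1*469=5116


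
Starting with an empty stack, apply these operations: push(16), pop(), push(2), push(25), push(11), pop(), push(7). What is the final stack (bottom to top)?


push(16) -> [16]
pop() returns 16 -> []
push(2) -> [2]
push(25) -> [2, 25]
push(11) -> [2, 25, 11]
pop() returns 11 -> [2, 25]
push(7) -> [2, 25, 7]
Final stack (bottom to top): [2, 25, 7]


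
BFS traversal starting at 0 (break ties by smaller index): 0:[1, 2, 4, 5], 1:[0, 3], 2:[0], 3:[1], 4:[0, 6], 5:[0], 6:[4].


BFS queue: start with [0]
Visit order: [0, 1, 2, 4, 5, 3, 6]


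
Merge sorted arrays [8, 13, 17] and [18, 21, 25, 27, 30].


Compare heads, take smaller each step.
Merged: [8, 13, 17, 18, 21, 25, 27, 30]


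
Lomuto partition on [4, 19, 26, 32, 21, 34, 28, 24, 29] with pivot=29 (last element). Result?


Elements <= 29 go left of pivot.
Result: [4, 19, 26, 21, 28, 24, 29, 34, 32], pivot at index 6


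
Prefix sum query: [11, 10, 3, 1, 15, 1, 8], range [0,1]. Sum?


Prefix sums: [0, 11, 21, 24, 25, 40, 41, 49]
Sum[0..1] = prefix[2] - prefix[0] = 21 - 0 = 21


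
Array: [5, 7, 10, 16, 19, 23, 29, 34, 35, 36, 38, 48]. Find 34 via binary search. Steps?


Search for 34:
[0,11] mid=5 arr[5]=23
[6,11] mid=8 arr[8]=35
[6,7] mid=6 arr[6]=29
[7,7] mid=7 arr[7]=34
Total: 4 comparisons


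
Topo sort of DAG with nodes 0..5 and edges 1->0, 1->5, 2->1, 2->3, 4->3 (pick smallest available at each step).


Kahn's algorithm, process smallest node first
Order: [2, 1, 0, 4, 3, 5]


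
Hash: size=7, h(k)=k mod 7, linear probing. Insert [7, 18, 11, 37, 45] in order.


Insertions: 7->slot 0; 18->slot 4; 11->slot 5; 37->slot 2; 45->slot 3
Table: [7, None, 37, 45, 18, 11, None]


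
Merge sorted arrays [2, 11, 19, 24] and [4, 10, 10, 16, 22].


Compare heads, take smaller each step.
Merged: [2, 4, 10, 10, 11, 16, 19, 22, 24]


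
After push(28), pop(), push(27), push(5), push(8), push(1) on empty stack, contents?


push(28) -> [28]
pop() returns 28 -> []
push(27) -> [27]
push(5) -> [27, 5]
push(8) -> [27, 5, 8]
push(1) -> [27, 5, 8, 1]
Final stack (bottom to top): [27, 5, 8, 1]


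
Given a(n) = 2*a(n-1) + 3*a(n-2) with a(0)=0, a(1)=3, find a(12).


Build bottom-up:
...a(10)=44286, a(11)=132861, a(12)=2*132861+3*44286=398580


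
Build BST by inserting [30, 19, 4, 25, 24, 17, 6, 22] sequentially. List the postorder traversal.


Root = 30; build tree by BST insertion.
Postorder traversal: [6, 17, 4, 22, 24, 25, 19, 30]


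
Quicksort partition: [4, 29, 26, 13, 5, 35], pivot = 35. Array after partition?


Elements <= 35 go left of pivot.
Result: [4, 29, 26, 13, 5, 35], pivot at index 5


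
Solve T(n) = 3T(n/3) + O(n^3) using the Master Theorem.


a=3, b=3, c=3. log_3(3)=1 < c=3. Case 3: O(n^c) = O(n^3)
Complexity: O(n^3)


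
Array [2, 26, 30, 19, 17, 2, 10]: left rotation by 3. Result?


Left rotate by 3: [19, 17, 2, 10, 2, 26, 30]


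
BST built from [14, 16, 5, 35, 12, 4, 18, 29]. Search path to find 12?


BST root = 14
Search for 12: compare at each node
Path: [14, 5, 12]


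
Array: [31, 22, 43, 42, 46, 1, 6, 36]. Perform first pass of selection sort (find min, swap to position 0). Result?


After one pass: [1, 22, 43, 42, 46, 31, 6, 36]


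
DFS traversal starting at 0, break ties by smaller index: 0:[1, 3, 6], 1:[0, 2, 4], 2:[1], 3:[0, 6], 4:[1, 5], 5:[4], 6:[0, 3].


DFS stack-based: start with [0]
Visit order: [0, 1, 2, 4, 5, 3, 6]


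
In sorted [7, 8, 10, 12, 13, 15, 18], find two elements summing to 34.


Two pointers: lo=0, hi=6
No pair sums to 34


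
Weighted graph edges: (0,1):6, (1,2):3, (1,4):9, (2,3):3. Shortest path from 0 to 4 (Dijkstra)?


Dijkstra from 0:
Distances: {0: 0, 1: 6, 2: 9, 3: 12, 4: 15}
Shortest distance to 4 = 15, path = [0, 1, 4]


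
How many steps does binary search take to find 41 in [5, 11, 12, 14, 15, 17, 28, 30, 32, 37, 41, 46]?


Search for 41:
[0,11] mid=5 arr[5]=17
[6,11] mid=8 arr[8]=32
[9,11] mid=10 arr[10]=41
Total: 3 comparisons


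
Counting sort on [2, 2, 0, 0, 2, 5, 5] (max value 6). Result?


Count array: [2, 0, 3, 0, 0, 2, 0]
Reconstruct: [0, 0, 2, 2, 2, 5, 5]


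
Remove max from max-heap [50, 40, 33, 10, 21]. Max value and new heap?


Max = 50
Replace root with last, heapify down
Resulting heap: [40, 21, 33, 10]


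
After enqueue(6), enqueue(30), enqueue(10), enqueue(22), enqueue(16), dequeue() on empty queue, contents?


enqueue(6) -> [6]
enqueue(30) -> [6, 30]
enqueue(10) -> [6, 30, 10]
enqueue(22) -> [6, 30, 10, 22]
enqueue(16) -> [6, 30, 10, 22, 16]
dequeue() returns 6 -> [30, 10, 22, 16]
Final queue (front to back): [30, 10, 22, 16]


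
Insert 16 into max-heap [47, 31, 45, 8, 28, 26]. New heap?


Append 16: [47, 31, 45, 8, 28, 26, 16]
Bubble up: no swaps needed
Result: [47, 31, 45, 8, 28, 26, 16]


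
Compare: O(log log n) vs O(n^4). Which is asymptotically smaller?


double-logarithmic grows slower than quartic
O(log log n) is asymptotically smaller; O(n^4) grows faster


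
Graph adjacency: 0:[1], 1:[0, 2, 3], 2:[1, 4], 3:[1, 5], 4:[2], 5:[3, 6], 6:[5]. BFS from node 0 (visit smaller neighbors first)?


BFS queue: start with [0]
Visit order: [0, 1, 2, 3, 4, 5, 6]


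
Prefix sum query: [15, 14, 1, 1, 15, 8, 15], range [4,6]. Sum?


Prefix sums: [0, 15, 29, 30, 31, 46, 54, 69]
Sum[4..6] = prefix[7] - prefix[4] = 69 - 31 = 38


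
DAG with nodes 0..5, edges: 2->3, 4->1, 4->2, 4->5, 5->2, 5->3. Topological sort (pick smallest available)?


Kahn's algorithm, process smallest node first
Order: [0, 4, 1, 5, 2, 3]


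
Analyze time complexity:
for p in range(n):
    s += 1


Per nesting level: O(n) = O(n)
Complexity: O(n)


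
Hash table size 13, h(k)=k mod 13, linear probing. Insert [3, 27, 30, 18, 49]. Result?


Insertions: 3->slot 3; 27->slot 1; 30->slot 4; 18->slot 5; 49->slot 10
Table: [None, 27, None, 3, 30, 18, None, None, None, None, 49, None, None]


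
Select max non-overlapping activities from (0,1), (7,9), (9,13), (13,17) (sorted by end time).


Greedy: pick earliest-ending, then skip overlaps.
Selected (4 activities): [(0, 1), (7, 9), (9, 13), (13, 17)]


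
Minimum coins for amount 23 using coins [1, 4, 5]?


dp[0]=0; dp[i]=1+min(dp[i-c] for c in coins)
...dp[18]=4, dp[19]=4, dp[20]=4, dp[21]=5, dp[22]=5, dp[23]=5
Minimum coins for 23 = 5


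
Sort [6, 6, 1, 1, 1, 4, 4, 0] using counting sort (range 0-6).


Count array: [1, 3, 0, 0, 2, 0, 2]
Reconstruct: [0, 1, 1, 1, 4, 4, 6, 6]


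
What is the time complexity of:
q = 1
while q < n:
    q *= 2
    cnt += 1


Per nesting level: O(log n) = O(log n)
Complexity: O(log n)


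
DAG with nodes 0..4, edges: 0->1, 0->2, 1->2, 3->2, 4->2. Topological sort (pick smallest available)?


Kahn's algorithm, process smallest node first
Order: [0, 1, 3, 4, 2]


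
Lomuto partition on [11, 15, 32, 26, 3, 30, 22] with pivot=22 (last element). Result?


Elements <= 22 go left of pivot.
Result: [11, 15, 3, 22, 32, 30, 26], pivot at index 3


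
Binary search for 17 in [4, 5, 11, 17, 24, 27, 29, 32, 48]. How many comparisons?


Search for 17:
[0,8] mid=4 arr[4]=24
[0,3] mid=1 arr[1]=5
[2,3] mid=2 arr[2]=11
[3,3] mid=3 arr[3]=17
Total: 4 comparisons


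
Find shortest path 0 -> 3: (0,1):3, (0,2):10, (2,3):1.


Dijkstra from 0:
Distances: {0: 0, 1: 3, 2: 10, 3: 11}
Shortest distance to 3 = 11, path = [0, 2, 3]


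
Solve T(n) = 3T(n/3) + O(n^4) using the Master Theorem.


a=3, b=3, c=4. log_3(3)=1 < c=4. Case 3: O(n^c) = O(n^4)
Complexity: O(n^4)


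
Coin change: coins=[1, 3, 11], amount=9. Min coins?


dp[0]=0; dp[i]=1+min(dp[i-c] for c in coins)
...dp[4]=2, dp[5]=3, dp[6]=2, dp[7]=3, dp[8]=4, dp[9]=3
Minimum coins for 9 = 3


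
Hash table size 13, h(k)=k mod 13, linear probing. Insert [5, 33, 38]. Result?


Insertions: 5->slot 5; 33->slot 7; 38->slot 12
Table: [None, None, None, None, None, 5, None, 33, None, None, None, None, 38]


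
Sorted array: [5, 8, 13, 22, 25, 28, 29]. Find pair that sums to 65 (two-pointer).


Two pointers: lo=0, hi=6
No pair sums to 65


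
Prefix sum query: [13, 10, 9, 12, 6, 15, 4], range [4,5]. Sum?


Prefix sums: [0, 13, 23, 32, 44, 50, 65, 69]
Sum[4..5] = prefix[6] - prefix[4] = 65 - 44 = 21


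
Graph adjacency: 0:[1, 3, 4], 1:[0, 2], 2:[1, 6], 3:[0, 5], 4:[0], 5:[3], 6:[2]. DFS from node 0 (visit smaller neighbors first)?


DFS stack-based: start with [0]
Visit order: [0, 1, 2, 6, 3, 5, 4]


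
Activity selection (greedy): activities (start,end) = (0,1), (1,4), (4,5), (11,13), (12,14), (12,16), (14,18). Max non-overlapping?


Greedy: pick earliest-ending, then skip overlaps.
Selected (5 activities): [(0, 1), (1, 4), (4, 5), (11, 13), (14, 18)]


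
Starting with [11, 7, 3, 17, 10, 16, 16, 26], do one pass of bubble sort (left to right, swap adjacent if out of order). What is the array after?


After one pass: [7, 3, 11, 10, 16, 16, 17, 26]


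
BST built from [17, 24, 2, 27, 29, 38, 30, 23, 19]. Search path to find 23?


BST root = 17
Search for 23: compare at each node
Path: [17, 24, 23]


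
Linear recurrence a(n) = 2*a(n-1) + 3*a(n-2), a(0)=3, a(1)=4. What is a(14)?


Build bottom-up:
...a(12)=930023, a(13)=2790064, a(14)=2*2790064+3*930023=8370197


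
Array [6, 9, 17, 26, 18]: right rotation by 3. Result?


Right rotate by 3: [17, 26, 18, 6, 9]


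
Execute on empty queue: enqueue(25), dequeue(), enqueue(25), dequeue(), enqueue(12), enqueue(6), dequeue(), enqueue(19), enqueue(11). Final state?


enqueue(25) -> [25]
dequeue() returns 25 -> []
enqueue(25) -> [25]
dequeue() returns 25 -> []
enqueue(12) -> [12]
enqueue(6) -> [12, 6]
dequeue() returns 12 -> [6]
enqueue(19) -> [6, 19]
enqueue(11) -> [6, 19, 11]
Final queue (front to back): [6, 19, 11]


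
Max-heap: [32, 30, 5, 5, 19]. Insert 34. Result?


Append 34: [32, 30, 5, 5, 19, 34]
Bubble up: swap idx 5(34) with idx 2(5); swap idx 2(34) with idx 0(32)
Result: [34, 30, 32, 5, 19, 5]


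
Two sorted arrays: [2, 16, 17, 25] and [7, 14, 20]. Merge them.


Compare heads, take smaller each step.
Merged: [2, 7, 14, 16, 17, 20, 25]


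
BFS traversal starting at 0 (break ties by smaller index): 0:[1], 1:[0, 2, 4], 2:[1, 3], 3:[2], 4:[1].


BFS queue: start with [0]
Visit order: [0, 1, 2, 4, 3]


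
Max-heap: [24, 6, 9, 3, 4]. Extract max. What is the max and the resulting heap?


Max = 24
Replace root with last, heapify down
Resulting heap: [9, 6, 4, 3]


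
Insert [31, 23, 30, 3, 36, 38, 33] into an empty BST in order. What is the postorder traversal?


Root = 31; build tree by BST insertion.
Postorder traversal: [3, 30, 23, 33, 38, 36, 31]


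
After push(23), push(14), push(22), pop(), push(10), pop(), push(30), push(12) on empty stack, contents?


push(23) -> [23]
push(14) -> [23, 14]
push(22) -> [23, 14, 22]
pop() returns 22 -> [23, 14]
push(10) -> [23, 14, 10]
pop() returns 10 -> [23, 14]
push(30) -> [23, 14, 30]
push(12) -> [23, 14, 30, 12]
Final stack (bottom to top): [23, 14, 30, 12]


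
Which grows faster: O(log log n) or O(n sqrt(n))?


double-logarithmic grows slower than n^1.5
O(log log n) is asymptotically smaller; O(n sqrt(n)) grows faster


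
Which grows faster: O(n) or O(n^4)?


linear grows slower than quartic
O(n) is asymptotically smaller; O(n^4) grows faster


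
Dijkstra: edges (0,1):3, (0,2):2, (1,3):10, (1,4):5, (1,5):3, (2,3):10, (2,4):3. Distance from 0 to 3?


Dijkstra from 0:
Distances: {0: 0, 1: 3, 2: 2, 3: 12, 4: 5, 5: 6}
Shortest distance to 3 = 12, path = [0, 2, 3]


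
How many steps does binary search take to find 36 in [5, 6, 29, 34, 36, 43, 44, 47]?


Search for 36:
[0,7] mid=3 arr[3]=34
[4,7] mid=5 arr[5]=43
[4,4] mid=4 arr[4]=36
Total: 3 comparisons


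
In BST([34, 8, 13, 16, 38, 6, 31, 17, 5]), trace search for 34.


BST root = 34
Search for 34: compare at each node
Path: [34]


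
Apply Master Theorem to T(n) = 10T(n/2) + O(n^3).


a=10, b=2, c=3. log_2(10)=3.322 > c=3. Case 1: O(n^log_b(a)) = O(n^3.322)
Complexity: O(n^3.322)


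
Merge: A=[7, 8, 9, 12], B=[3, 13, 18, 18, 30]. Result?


Compare heads, take smaller each step.
Merged: [3, 7, 8, 9, 12, 13, 18, 18, 30]


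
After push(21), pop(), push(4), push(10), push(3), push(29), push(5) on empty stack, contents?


push(21) -> [21]
pop() returns 21 -> []
push(4) -> [4]
push(10) -> [4, 10]
push(3) -> [4, 10, 3]
push(29) -> [4, 10, 3, 29]
push(5) -> [4, 10, 3, 29, 5]
Final stack (bottom to top): [4, 10, 3, 29, 5]


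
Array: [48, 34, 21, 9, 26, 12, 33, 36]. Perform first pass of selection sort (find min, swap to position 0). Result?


After one pass: [9, 34, 21, 48, 26, 12, 33, 36]


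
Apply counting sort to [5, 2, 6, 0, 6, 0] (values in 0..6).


Count array: [2, 0, 1, 0, 0, 1, 2]
Reconstruct: [0, 0, 2, 5, 6, 6]


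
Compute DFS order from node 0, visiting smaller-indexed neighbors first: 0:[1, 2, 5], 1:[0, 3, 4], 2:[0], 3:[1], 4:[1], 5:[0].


DFS stack-based: start with [0]
Visit order: [0, 1, 3, 4, 2, 5]


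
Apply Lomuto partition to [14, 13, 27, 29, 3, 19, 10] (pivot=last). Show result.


Elements <= 10 go left of pivot.
Result: [3, 10, 27, 29, 14, 19, 13], pivot at index 1


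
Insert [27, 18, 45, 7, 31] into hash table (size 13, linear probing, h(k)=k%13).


Insertions: 27->slot 1; 18->slot 5; 45->slot 6; 7->slot 7; 31->slot 8
Table: [None, 27, None, None, None, 18, 45, 7, 31, None, None, None, None]


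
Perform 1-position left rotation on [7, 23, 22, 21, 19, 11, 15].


Left rotate by 1: [23, 22, 21, 19, 11, 15, 7]


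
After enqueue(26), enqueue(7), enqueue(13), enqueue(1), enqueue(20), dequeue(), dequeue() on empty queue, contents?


enqueue(26) -> [26]
enqueue(7) -> [26, 7]
enqueue(13) -> [26, 7, 13]
enqueue(1) -> [26, 7, 13, 1]
enqueue(20) -> [26, 7, 13, 1, 20]
dequeue() returns 26 -> [7, 13, 1, 20]
dequeue() returns 7 -> [13, 1, 20]
Final queue (front to back): [13, 1, 20]


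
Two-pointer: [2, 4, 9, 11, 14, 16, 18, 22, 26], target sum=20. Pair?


Two pointers: lo=0, hi=8
Found pair: (2, 18) summing to 20


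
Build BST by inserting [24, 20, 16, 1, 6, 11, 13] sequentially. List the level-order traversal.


Root = 24; build tree by BST insertion.
Level-Order traversal: [24, 20, 16, 1, 6, 11, 13]


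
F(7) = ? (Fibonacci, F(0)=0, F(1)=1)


F(n)=F(n-1)+F(n-2)
...F(5)=5, F(6)=8, F(7)=13


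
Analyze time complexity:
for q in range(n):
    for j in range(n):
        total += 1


Per nesting level: O(n) * O(n) = O(n^2)
Complexity: O(n^2)


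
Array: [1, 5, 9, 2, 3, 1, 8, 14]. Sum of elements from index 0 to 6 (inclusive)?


Prefix sums: [0, 1, 6, 15, 17, 20, 21, 29, 43]
Sum[0..6] = prefix[7] - prefix[0] = 29 - 0 = 29


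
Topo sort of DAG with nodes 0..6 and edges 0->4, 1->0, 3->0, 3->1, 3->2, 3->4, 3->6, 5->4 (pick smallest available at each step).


Kahn's algorithm, process smallest node first
Order: [3, 1, 0, 2, 5, 4, 6]
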